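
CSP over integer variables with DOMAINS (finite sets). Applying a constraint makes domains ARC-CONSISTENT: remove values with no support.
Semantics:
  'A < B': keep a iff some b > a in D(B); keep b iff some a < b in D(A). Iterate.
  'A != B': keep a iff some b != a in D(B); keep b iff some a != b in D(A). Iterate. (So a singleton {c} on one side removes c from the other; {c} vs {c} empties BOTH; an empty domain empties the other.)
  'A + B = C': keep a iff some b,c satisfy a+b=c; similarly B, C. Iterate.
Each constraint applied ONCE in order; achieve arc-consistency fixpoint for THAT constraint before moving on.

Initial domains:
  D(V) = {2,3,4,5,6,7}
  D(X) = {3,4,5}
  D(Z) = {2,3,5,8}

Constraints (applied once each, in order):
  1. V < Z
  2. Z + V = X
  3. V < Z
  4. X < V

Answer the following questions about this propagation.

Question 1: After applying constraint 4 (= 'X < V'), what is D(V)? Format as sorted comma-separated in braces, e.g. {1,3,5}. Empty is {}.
Constraint 1 (V < Z) on D(V)={2,3,4,5,6,7} D(Z)={2,3,5,8}: Z {2,3,5,8}->{3,5,8}
Constraint 2 (Z + V = X) on D(Z)={3,5,8} D(V)={2,3,4,5,6,7} D(X)={3,4,5}: Z {3,5,8}->{3}; V {2,3,4,5,6,7}->{2}; X {3,4,5}->{5}
Constraint 3 (V < Z) on D(V)={2} D(Z)={3}: no change
Constraint 4 (X < V) on D(X)={5} D(V)={2}: X {5}->{}; V {2}->{}
So after constraint 4: D(V) = {}

Answer: {}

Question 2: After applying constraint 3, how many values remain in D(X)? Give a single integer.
Constraint 1 (V < Z) on D(V)={2,3,4,5,6,7} D(Z)={2,3,5,8}: Z {2,3,5,8}->{3,5,8}
Constraint 2 (Z + V = X) on D(Z)={3,5,8} D(V)={2,3,4,5,6,7} D(X)={3,4,5}: Z {3,5,8}->{3}; V {2,3,4,5,6,7}->{2}; X {3,4,5}->{5}
Constraint 3 (V < Z) on D(V)={2} D(Z)={3}: no change
So after constraint 3: D(X)={5}, size = 1

Answer: 1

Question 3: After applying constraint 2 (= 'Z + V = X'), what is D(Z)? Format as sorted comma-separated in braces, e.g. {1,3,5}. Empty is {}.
Constraint 1 (V < Z) on D(V)={2,3,4,5,6,7} D(Z)={2,3,5,8}: Z {2,3,5,8}->{3,5,8}
Constraint 2 (Z + V = X) on D(Z)={3,5,8} D(V)={2,3,4,5,6,7} D(X)={3,4,5}: Z {3,5,8}->{3}; V {2,3,4,5,6,7}->{2}; X {3,4,5}->{5}
So after constraint 2: D(Z) = {3}

Answer: {3}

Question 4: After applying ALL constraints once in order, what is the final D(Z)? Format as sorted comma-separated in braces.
Constraint 1 (V < Z) on D(V)={2,3,4,5,6,7} D(Z)={2,3,5,8}: Z {2,3,5,8}->{3,5,8}
Constraint 2 (Z + V = X) on D(Z)={3,5,8} D(V)={2,3,4,5,6,7} D(X)={3,4,5}: Z {3,5,8}->{3}; V {2,3,4,5,6,7}->{2}; X {3,4,5}->{5}
Constraint 3 (V < Z) on D(V)={2} D(Z)={3}: no change
Constraint 4 (X < V) on D(X)={5} D(V)={2}: X {5}->{}; V {2}->{}
So after all 4 constraints: D(Z) = {3}

Answer: {3}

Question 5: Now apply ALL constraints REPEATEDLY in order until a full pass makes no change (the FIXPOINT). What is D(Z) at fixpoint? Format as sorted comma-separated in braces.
pass 0 (initial): D(Z)={2,3,5,8}
pass 1: V {2,3,4,5,6,7}->{}; X {3,4,5}->{}; Z {2,3,5,8}->{3}
pass 2: Z {3}->{}
pass 3: no change
Fixpoint after 3 passes: D(Z) = {}

Answer: {}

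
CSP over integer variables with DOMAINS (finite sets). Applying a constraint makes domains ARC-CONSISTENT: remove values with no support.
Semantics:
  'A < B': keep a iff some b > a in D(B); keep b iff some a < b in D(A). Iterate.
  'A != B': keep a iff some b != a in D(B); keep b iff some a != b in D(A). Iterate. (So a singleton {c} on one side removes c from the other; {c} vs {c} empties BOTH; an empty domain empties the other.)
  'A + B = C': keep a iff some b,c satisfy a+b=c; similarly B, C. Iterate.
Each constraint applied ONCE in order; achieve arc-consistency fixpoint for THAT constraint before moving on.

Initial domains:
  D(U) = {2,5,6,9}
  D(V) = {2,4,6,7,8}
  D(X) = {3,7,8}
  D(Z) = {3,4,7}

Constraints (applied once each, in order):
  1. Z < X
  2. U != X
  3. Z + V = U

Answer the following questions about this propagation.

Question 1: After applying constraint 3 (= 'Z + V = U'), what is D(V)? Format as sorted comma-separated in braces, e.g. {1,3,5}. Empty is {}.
Constraint 1 (Z < X) on D(Z)={3,4,7} D(X)={3,7,8}: X {3,7,8}->{7,8}
Constraint 2 (U != X) on D(U)={2,5,6,9} D(X)={7,8}: no change
Constraint 3 (Z + V = U) on D(Z)={3,4,7} D(V)={2,4,6,7,8} D(U)={2,5,6,9}: V {2,4,6,7,8}->{2,6}; U {2,5,6,9}->{5,6,9}
So after constraint 3: D(V) = {2,6}

Answer: {2,6}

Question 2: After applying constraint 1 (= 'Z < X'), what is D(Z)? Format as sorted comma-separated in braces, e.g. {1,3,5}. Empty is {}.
Answer: {3,4,7}

Derivation:
Constraint 1 (Z < X) on D(Z)={3,4,7} D(X)={3,7,8}: X {3,7,8}->{7,8}
So after constraint 1: D(Z) = {3,4,7}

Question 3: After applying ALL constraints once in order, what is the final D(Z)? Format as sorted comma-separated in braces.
Answer: {3,4,7}

Derivation:
Constraint 1 (Z < X) on D(Z)={3,4,7} D(X)={3,7,8}: X {3,7,8}->{7,8}
Constraint 2 (U != X) on D(U)={2,5,6,9} D(X)={7,8}: no change
Constraint 3 (Z + V = U) on D(Z)={3,4,7} D(V)={2,4,6,7,8} D(U)={2,5,6,9}: V {2,4,6,7,8}->{2,6}; U {2,5,6,9}->{5,6,9}
So after all 3 constraints: D(Z) = {3,4,7}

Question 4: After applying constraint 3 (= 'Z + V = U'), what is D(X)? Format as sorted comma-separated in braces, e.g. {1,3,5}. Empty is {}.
Answer: {7,8}

Derivation:
Constraint 1 (Z < X) on D(Z)={3,4,7} D(X)={3,7,8}: X {3,7,8}->{7,8}
Constraint 2 (U != X) on D(U)={2,5,6,9} D(X)={7,8}: no change
Constraint 3 (Z + V = U) on D(Z)={3,4,7} D(V)={2,4,6,7,8} D(U)={2,5,6,9}: V {2,4,6,7,8}->{2,6}; U {2,5,6,9}->{5,6,9}
So after constraint 3: D(X) = {7,8}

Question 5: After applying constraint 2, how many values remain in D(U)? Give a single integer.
Answer: 4

Derivation:
Constraint 1 (Z < X) on D(Z)={3,4,7} D(X)={3,7,8}: X {3,7,8}->{7,8}
Constraint 2 (U != X) on D(U)={2,5,6,9} D(X)={7,8}: no change
So after constraint 2: D(U)={2,5,6,9}, size = 4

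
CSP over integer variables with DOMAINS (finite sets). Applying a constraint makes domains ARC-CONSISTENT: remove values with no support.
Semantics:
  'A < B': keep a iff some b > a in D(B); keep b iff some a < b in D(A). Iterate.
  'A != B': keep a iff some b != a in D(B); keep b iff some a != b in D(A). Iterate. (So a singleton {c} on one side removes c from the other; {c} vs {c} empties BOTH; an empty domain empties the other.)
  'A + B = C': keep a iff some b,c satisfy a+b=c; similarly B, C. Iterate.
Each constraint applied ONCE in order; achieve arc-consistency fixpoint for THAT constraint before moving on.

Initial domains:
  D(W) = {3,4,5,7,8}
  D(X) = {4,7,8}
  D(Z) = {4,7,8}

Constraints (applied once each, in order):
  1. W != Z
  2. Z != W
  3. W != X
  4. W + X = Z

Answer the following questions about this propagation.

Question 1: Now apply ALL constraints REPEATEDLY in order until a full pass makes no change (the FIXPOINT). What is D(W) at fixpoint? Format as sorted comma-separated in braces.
Answer: {3}

Derivation:
pass 0 (initial): D(W)={3,4,5,7,8}
pass 1: W {3,4,5,7,8}->{3,4}; X {4,7,8}->{4}; Z {4,7,8}->{7,8}
pass 2: W {3,4}->{3}; Z {7,8}->{7}
pass 3: no change
Fixpoint after 3 passes: D(W) = {3}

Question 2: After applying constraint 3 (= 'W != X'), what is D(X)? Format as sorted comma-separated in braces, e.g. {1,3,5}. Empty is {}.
Answer: {4,7,8}

Derivation:
Constraint 1 (W != Z) on D(W)={3,4,5,7,8} D(Z)={4,7,8}: no change
Constraint 2 (Z != W) on D(Z)={4,7,8} D(W)={3,4,5,7,8}: no change
Constraint 3 (W != X) on D(W)={3,4,5,7,8} D(X)={4,7,8}: no change
So after constraint 3: D(X) = {4,7,8}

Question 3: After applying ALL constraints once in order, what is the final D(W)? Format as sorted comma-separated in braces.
Answer: {3,4}

Derivation:
Constraint 1 (W != Z) on D(W)={3,4,5,7,8} D(Z)={4,7,8}: no change
Constraint 2 (Z != W) on D(Z)={4,7,8} D(W)={3,4,5,7,8}: no change
Constraint 3 (W != X) on D(W)={3,4,5,7,8} D(X)={4,7,8}: no change
Constraint 4 (W + X = Z) on D(W)={3,4,5,7,8} D(X)={4,7,8} D(Z)={4,7,8}: W {3,4,5,7,8}->{3,4}; X {4,7,8}->{4}; Z {4,7,8}->{7,8}
So after all 4 constraints: D(W) = {3,4}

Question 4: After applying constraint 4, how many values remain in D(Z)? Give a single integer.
Answer: 2

Derivation:
Constraint 1 (W != Z) on D(W)={3,4,5,7,8} D(Z)={4,7,8}: no change
Constraint 2 (Z != W) on D(Z)={4,7,8} D(W)={3,4,5,7,8}: no change
Constraint 3 (W != X) on D(W)={3,4,5,7,8} D(X)={4,7,8}: no change
Constraint 4 (W + X = Z) on D(W)={3,4,5,7,8} D(X)={4,7,8} D(Z)={4,7,8}: W {3,4,5,7,8}->{3,4}; X {4,7,8}->{4}; Z {4,7,8}->{7,8}
So after constraint 4: D(Z)={7,8}, size = 2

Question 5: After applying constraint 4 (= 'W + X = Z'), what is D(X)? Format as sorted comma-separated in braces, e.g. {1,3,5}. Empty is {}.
Answer: {4}

Derivation:
Constraint 1 (W != Z) on D(W)={3,4,5,7,8} D(Z)={4,7,8}: no change
Constraint 2 (Z != W) on D(Z)={4,7,8} D(W)={3,4,5,7,8}: no change
Constraint 3 (W != X) on D(W)={3,4,5,7,8} D(X)={4,7,8}: no change
Constraint 4 (W + X = Z) on D(W)={3,4,5,7,8} D(X)={4,7,8} D(Z)={4,7,8}: W {3,4,5,7,8}->{3,4}; X {4,7,8}->{4}; Z {4,7,8}->{7,8}
So after constraint 4: D(X) = {4}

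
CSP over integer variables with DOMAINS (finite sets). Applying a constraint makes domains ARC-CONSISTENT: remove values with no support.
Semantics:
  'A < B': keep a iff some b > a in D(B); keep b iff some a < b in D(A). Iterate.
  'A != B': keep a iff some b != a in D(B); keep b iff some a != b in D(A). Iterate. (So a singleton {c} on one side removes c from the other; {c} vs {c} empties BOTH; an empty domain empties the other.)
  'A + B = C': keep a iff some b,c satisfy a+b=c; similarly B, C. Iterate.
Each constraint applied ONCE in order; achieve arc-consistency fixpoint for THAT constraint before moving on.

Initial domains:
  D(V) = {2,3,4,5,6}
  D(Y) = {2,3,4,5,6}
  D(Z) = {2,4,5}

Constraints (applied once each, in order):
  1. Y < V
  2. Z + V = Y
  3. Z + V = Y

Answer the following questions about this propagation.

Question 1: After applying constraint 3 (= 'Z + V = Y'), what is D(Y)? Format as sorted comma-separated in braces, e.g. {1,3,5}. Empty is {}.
Constraint 1 (Y < V) on D(Y)={2,3,4,5,6} D(V)={2,3,4,5,6}: Y {2,3,4,5,6}->{2,3,4,5}; V {2,3,4,5,6}->{3,4,5,6}
Constraint 2 (Z + V = Y) on D(Z)={2,4,5} D(V)={3,4,5,6} D(Y)={2,3,4,5}: Z {2,4,5}->{2}; V {3,4,5,6}->{3}; Y {2,3,4,5}->{5}
Constraint 3 (Z + V = Y) on D(Z)={2} D(V)={3} D(Y)={5}: no change
So after constraint 3: D(Y) = {5}

Answer: {5}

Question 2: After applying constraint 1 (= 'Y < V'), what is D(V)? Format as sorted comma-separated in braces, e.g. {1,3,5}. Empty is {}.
Constraint 1 (Y < V) on D(Y)={2,3,4,5,6} D(V)={2,3,4,5,6}: Y {2,3,4,5,6}->{2,3,4,5}; V {2,3,4,5,6}->{3,4,5,6}
So after constraint 1: D(V) = {3,4,5,6}

Answer: {3,4,5,6}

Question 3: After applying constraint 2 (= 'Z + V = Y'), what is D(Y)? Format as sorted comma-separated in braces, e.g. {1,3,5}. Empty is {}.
Constraint 1 (Y < V) on D(Y)={2,3,4,5,6} D(V)={2,3,4,5,6}: Y {2,3,4,5,6}->{2,3,4,5}; V {2,3,4,5,6}->{3,4,5,6}
Constraint 2 (Z + V = Y) on D(Z)={2,4,5} D(V)={3,4,5,6} D(Y)={2,3,4,5}: Z {2,4,5}->{2}; V {3,4,5,6}->{3}; Y {2,3,4,5}->{5}
So after constraint 2: D(Y) = {5}

Answer: {5}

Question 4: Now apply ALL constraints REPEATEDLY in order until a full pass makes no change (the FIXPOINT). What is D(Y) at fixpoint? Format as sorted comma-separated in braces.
pass 0 (initial): D(Y)={2,3,4,5,6}
pass 1: V {2,3,4,5,6}->{3}; Y {2,3,4,5,6}->{5}; Z {2,4,5}->{2}
pass 2: V {3}->{}; Y {5}->{}; Z {2}->{}
pass 3: no change
Fixpoint after 3 passes: D(Y) = {}

Answer: {}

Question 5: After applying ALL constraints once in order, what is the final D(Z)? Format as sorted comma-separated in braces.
Answer: {2}

Derivation:
Constraint 1 (Y < V) on D(Y)={2,3,4,5,6} D(V)={2,3,4,5,6}: Y {2,3,4,5,6}->{2,3,4,5}; V {2,3,4,5,6}->{3,4,5,6}
Constraint 2 (Z + V = Y) on D(Z)={2,4,5} D(V)={3,4,5,6} D(Y)={2,3,4,5}: Z {2,4,5}->{2}; V {3,4,5,6}->{3}; Y {2,3,4,5}->{5}
Constraint 3 (Z + V = Y) on D(Z)={2} D(V)={3} D(Y)={5}: no change
So after all 3 constraints: D(Z) = {2}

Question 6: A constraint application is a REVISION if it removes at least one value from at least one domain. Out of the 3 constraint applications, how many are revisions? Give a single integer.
Constraint 1 (Y < V) on D(Y)={2,3,4,5,6} D(V)={2,3,4,5,6}: Y {2,3,4,5,6}->{2,3,4,5}; V {2,3,4,5,6}->{3,4,5,6} => REVISION
Constraint 2 (Z + V = Y) on D(Z)={2,4,5} D(V)={3,4,5,6} D(Y)={2,3,4,5}: Z {2,4,5}->{2}; V {3,4,5,6}->{3}; Y {2,3,4,5}->{5} => REVISION
Constraint 3 (Z + V = Y) on D(Z)={2} D(V)={3} D(Y)={5}: no change => not a revision
Total revisions = 2

Answer: 2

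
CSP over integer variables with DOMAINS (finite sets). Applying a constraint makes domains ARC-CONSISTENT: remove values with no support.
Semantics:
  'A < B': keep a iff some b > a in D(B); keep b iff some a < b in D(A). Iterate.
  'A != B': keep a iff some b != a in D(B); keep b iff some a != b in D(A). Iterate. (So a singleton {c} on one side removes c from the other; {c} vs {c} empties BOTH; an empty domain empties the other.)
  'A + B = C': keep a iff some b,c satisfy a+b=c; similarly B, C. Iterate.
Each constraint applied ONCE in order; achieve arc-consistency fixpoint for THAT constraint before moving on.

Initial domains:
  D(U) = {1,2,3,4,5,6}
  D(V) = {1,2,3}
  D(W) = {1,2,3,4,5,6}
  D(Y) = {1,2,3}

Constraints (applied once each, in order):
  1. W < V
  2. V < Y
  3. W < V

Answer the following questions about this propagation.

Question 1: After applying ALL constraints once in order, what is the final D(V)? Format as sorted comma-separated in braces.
Constraint 1 (W < V) on D(W)={1,2,3,4,5,6} D(V)={1,2,3}: W {1,2,3,4,5,6}->{1,2}; V {1,2,3}->{2,3}
Constraint 2 (V < Y) on D(V)={2,3} D(Y)={1,2,3}: V {2,3}->{2}; Y {1,2,3}->{3}
Constraint 3 (W < V) on D(W)={1,2} D(V)={2}: W {1,2}->{1}
So after all 3 constraints: D(V) = {2}

Answer: {2}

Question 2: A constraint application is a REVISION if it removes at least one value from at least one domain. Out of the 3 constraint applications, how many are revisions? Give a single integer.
Constraint 1 (W < V) on D(W)={1,2,3,4,5,6} D(V)={1,2,3}: W {1,2,3,4,5,6}->{1,2}; V {1,2,3}->{2,3} => REVISION
Constraint 2 (V < Y) on D(V)={2,3} D(Y)={1,2,3}: V {2,3}->{2}; Y {1,2,3}->{3} => REVISION
Constraint 3 (W < V) on D(W)={1,2} D(V)={2}: W {1,2}->{1} => REVISION
Total revisions = 3

Answer: 3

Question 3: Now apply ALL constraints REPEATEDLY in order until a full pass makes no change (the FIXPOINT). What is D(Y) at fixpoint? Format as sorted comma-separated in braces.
pass 0 (initial): D(Y)={1,2,3}
pass 1: V {1,2,3}->{2}; W {1,2,3,4,5,6}->{1}; Y {1,2,3}->{3}
pass 2: no change
Fixpoint after 2 passes: D(Y) = {3}

Answer: {3}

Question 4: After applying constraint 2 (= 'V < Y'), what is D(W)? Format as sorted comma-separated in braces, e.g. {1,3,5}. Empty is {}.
Answer: {1,2}

Derivation:
Constraint 1 (W < V) on D(W)={1,2,3,4,5,6} D(V)={1,2,3}: W {1,2,3,4,5,6}->{1,2}; V {1,2,3}->{2,3}
Constraint 2 (V < Y) on D(V)={2,3} D(Y)={1,2,3}: V {2,3}->{2}; Y {1,2,3}->{3}
So after constraint 2: D(W) = {1,2}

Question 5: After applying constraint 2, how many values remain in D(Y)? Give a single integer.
Constraint 1 (W < V) on D(W)={1,2,3,4,5,6} D(V)={1,2,3}: W {1,2,3,4,5,6}->{1,2}; V {1,2,3}->{2,3}
Constraint 2 (V < Y) on D(V)={2,3} D(Y)={1,2,3}: V {2,3}->{2}; Y {1,2,3}->{3}
So after constraint 2: D(Y)={3}, size = 1

Answer: 1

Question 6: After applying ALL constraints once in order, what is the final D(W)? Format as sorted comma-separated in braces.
Answer: {1}

Derivation:
Constraint 1 (W < V) on D(W)={1,2,3,4,5,6} D(V)={1,2,3}: W {1,2,3,4,5,6}->{1,2}; V {1,2,3}->{2,3}
Constraint 2 (V < Y) on D(V)={2,3} D(Y)={1,2,3}: V {2,3}->{2}; Y {1,2,3}->{3}
Constraint 3 (W < V) on D(W)={1,2} D(V)={2}: W {1,2}->{1}
So after all 3 constraints: D(W) = {1}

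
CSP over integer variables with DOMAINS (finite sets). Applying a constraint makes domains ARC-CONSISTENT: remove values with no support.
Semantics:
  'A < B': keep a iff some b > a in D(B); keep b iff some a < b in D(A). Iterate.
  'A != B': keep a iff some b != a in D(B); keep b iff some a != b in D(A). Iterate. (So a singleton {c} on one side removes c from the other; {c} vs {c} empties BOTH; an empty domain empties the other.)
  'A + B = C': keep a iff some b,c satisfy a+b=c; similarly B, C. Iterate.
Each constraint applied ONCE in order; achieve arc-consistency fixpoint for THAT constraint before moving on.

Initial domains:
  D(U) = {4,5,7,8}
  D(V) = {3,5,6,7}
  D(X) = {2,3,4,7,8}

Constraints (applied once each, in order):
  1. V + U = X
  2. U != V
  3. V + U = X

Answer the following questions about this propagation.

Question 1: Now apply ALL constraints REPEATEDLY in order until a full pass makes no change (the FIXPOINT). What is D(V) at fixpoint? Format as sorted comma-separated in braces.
Answer: {3}

Derivation:
pass 0 (initial): D(V)={3,5,6,7}
pass 1: U {4,5,7,8}->{4,5}; V {3,5,6,7}->{3}; X {2,3,4,7,8}->{7,8}
pass 2: no change
Fixpoint after 2 passes: D(V) = {3}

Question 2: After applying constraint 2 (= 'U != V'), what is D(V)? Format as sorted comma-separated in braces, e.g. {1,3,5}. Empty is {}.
Answer: {3}

Derivation:
Constraint 1 (V + U = X) on D(V)={3,5,6,7} D(U)={4,5,7,8} D(X)={2,3,4,7,8}: V {3,5,6,7}->{3}; U {4,5,7,8}->{4,5}; X {2,3,4,7,8}->{7,8}
Constraint 2 (U != V) on D(U)={4,5} D(V)={3}: no change
So after constraint 2: D(V) = {3}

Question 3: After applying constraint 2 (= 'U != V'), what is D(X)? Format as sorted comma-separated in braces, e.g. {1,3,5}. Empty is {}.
Answer: {7,8}

Derivation:
Constraint 1 (V + U = X) on D(V)={3,5,6,7} D(U)={4,5,7,8} D(X)={2,3,4,7,8}: V {3,5,6,7}->{3}; U {4,5,7,8}->{4,5}; X {2,3,4,7,8}->{7,8}
Constraint 2 (U != V) on D(U)={4,5} D(V)={3}: no change
So after constraint 2: D(X) = {7,8}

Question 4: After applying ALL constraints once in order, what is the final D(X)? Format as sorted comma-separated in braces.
Answer: {7,8}

Derivation:
Constraint 1 (V + U = X) on D(V)={3,5,6,7} D(U)={4,5,7,8} D(X)={2,3,4,7,8}: V {3,5,6,7}->{3}; U {4,5,7,8}->{4,5}; X {2,3,4,7,8}->{7,8}
Constraint 2 (U != V) on D(U)={4,5} D(V)={3}: no change
Constraint 3 (V + U = X) on D(V)={3} D(U)={4,5} D(X)={7,8}: no change
So after all 3 constraints: D(X) = {7,8}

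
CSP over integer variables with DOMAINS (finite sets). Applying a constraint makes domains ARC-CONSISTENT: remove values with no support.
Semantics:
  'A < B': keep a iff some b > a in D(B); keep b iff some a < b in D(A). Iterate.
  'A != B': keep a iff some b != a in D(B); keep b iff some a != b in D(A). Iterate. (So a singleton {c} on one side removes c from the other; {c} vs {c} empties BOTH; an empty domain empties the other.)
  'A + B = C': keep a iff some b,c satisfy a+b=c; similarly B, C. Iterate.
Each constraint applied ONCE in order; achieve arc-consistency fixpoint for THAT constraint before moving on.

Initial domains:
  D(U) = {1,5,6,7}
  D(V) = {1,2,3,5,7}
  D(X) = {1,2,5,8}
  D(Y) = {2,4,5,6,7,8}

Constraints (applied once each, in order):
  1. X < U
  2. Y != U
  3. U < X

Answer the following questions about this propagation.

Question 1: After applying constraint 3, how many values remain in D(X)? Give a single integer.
Constraint 1 (X < U) on D(X)={1,2,5,8} D(U)={1,5,6,7}: X {1,2,5,8}->{1,2,5}; U {1,5,6,7}->{5,6,7}
Constraint 2 (Y != U) on D(Y)={2,4,5,6,7,8} D(U)={5,6,7}: no change
Constraint 3 (U < X) on D(U)={5,6,7} D(X)={1,2,5}: U {5,6,7}->{}; X {1,2,5}->{}
So after constraint 3: D(X)={}, size = 0

Answer: 0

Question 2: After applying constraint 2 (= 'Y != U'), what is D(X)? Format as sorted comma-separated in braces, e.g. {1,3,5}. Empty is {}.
Constraint 1 (X < U) on D(X)={1,2,5,8} D(U)={1,5,6,7}: X {1,2,5,8}->{1,2,5}; U {1,5,6,7}->{5,6,7}
Constraint 2 (Y != U) on D(Y)={2,4,5,6,7,8} D(U)={5,6,7}: no change
So after constraint 2: D(X) = {1,2,5}

Answer: {1,2,5}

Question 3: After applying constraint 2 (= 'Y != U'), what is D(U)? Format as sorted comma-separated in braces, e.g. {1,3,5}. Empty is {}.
Answer: {5,6,7}

Derivation:
Constraint 1 (X < U) on D(X)={1,2,5,8} D(U)={1,5,6,7}: X {1,2,5,8}->{1,2,5}; U {1,5,6,7}->{5,6,7}
Constraint 2 (Y != U) on D(Y)={2,4,5,6,7,8} D(U)={5,6,7}: no change
So after constraint 2: D(U) = {5,6,7}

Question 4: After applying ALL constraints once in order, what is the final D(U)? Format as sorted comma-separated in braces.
Answer: {}

Derivation:
Constraint 1 (X < U) on D(X)={1,2,5,8} D(U)={1,5,6,7}: X {1,2,5,8}->{1,2,5}; U {1,5,6,7}->{5,6,7}
Constraint 2 (Y != U) on D(Y)={2,4,5,6,7,8} D(U)={5,6,7}: no change
Constraint 3 (U < X) on D(U)={5,6,7} D(X)={1,2,5}: U {5,6,7}->{}; X {1,2,5}->{}
So after all 3 constraints: D(U) = {}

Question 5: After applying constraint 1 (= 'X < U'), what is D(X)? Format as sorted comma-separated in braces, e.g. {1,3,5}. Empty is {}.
Answer: {1,2,5}

Derivation:
Constraint 1 (X < U) on D(X)={1,2,5,8} D(U)={1,5,6,7}: X {1,2,5,8}->{1,2,5}; U {1,5,6,7}->{5,6,7}
So after constraint 1: D(X) = {1,2,5}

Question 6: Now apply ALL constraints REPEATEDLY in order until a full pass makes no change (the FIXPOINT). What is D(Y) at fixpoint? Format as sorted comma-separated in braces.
pass 0 (initial): D(Y)={2,4,5,6,7,8}
pass 1: U {1,5,6,7}->{}; X {1,2,5,8}->{}
pass 2: Y {2,4,5,6,7,8}->{}
pass 3: no change
Fixpoint after 3 passes: D(Y) = {}

Answer: {}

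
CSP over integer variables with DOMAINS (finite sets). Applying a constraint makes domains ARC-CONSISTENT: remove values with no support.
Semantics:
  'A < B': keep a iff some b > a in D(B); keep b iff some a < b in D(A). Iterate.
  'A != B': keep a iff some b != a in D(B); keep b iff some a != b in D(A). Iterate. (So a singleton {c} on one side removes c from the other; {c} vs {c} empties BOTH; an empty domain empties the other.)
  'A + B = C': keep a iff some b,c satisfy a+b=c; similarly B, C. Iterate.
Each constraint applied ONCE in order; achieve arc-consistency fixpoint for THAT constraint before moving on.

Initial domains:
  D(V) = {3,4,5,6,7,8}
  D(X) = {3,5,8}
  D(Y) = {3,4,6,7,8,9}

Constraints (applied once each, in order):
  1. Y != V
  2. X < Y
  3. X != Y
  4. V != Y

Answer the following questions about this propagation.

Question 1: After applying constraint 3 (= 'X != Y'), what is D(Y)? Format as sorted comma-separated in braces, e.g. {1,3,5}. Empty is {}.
Answer: {4,6,7,8,9}

Derivation:
Constraint 1 (Y != V) on D(Y)={3,4,6,7,8,9} D(V)={3,4,5,6,7,8}: no change
Constraint 2 (X < Y) on D(X)={3,5,8} D(Y)={3,4,6,7,8,9}: Y {3,4,6,7,8,9}->{4,6,7,8,9}
Constraint 3 (X != Y) on D(X)={3,5,8} D(Y)={4,6,7,8,9}: no change
So after constraint 3: D(Y) = {4,6,7,8,9}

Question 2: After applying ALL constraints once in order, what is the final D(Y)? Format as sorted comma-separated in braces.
Answer: {4,6,7,8,9}

Derivation:
Constraint 1 (Y != V) on D(Y)={3,4,6,7,8,9} D(V)={3,4,5,6,7,8}: no change
Constraint 2 (X < Y) on D(X)={3,5,8} D(Y)={3,4,6,7,8,9}: Y {3,4,6,7,8,9}->{4,6,7,8,9}
Constraint 3 (X != Y) on D(X)={3,5,8} D(Y)={4,6,7,8,9}: no change
Constraint 4 (V != Y) on D(V)={3,4,5,6,7,8} D(Y)={4,6,7,8,9}: no change
So after all 4 constraints: D(Y) = {4,6,7,8,9}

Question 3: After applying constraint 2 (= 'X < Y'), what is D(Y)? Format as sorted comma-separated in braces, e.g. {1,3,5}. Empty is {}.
Answer: {4,6,7,8,9}

Derivation:
Constraint 1 (Y != V) on D(Y)={3,4,6,7,8,9} D(V)={3,4,5,6,7,8}: no change
Constraint 2 (X < Y) on D(X)={3,5,8} D(Y)={3,4,6,7,8,9}: Y {3,4,6,7,8,9}->{4,6,7,8,9}
So after constraint 2: D(Y) = {4,6,7,8,9}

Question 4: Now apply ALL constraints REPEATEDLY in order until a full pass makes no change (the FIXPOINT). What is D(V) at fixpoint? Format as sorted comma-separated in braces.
Answer: {3,4,5,6,7,8}

Derivation:
pass 0 (initial): D(V)={3,4,5,6,7,8}
pass 1: Y {3,4,6,7,8,9}->{4,6,7,8,9}
pass 2: no change
Fixpoint after 2 passes: D(V) = {3,4,5,6,7,8}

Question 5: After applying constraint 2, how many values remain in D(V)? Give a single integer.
Constraint 1 (Y != V) on D(Y)={3,4,6,7,8,9} D(V)={3,4,5,6,7,8}: no change
Constraint 2 (X < Y) on D(X)={3,5,8} D(Y)={3,4,6,7,8,9}: Y {3,4,6,7,8,9}->{4,6,7,8,9}
So after constraint 2: D(V)={3,4,5,6,7,8}, size = 6

Answer: 6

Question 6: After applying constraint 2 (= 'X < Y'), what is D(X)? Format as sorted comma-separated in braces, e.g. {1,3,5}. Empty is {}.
Answer: {3,5,8}

Derivation:
Constraint 1 (Y != V) on D(Y)={3,4,6,7,8,9} D(V)={3,4,5,6,7,8}: no change
Constraint 2 (X < Y) on D(X)={3,5,8} D(Y)={3,4,6,7,8,9}: Y {3,4,6,7,8,9}->{4,6,7,8,9}
So after constraint 2: D(X) = {3,5,8}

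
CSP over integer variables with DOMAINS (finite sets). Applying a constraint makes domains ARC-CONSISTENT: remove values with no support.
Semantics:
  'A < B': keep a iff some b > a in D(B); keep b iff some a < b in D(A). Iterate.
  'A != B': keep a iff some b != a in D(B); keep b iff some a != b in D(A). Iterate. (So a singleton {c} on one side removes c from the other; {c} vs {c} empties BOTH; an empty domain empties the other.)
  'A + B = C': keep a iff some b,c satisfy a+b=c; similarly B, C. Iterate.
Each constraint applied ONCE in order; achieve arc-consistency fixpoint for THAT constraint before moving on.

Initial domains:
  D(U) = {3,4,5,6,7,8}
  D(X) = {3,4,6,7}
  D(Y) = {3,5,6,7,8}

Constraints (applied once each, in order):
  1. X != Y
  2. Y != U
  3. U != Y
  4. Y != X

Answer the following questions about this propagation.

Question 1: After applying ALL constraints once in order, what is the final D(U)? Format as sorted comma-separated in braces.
Answer: {3,4,5,6,7,8}

Derivation:
Constraint 1 (X != Y) on D(X)={3,4,6,7} D(Y)={3,5,6,7,8}: no change
Constraint 2 (Y != U) on D(Y)={3,5,6,7,8} D(U)={3,4,5,6,7,8}: no change
Constraint 3 (U != Y) on D(U)={3,4,5,6,7,8} D(Y)={3,5,6,7,8}: no change
Constraint 4 (Y != X) on D(Y)={3,5,6,7,8} D(X)={3,4,6,7}: no change
So after all 4 constraints: D(U) = {3,4,5,6,7,8}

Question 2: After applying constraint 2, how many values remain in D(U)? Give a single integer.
Constraint 1 (X != Y) on D(X)={3,4,6,7} D(Y)={3,5,6,7,8}: no change
Constraint 2 (Y != U) on D(Y)={3,5,6,7,8} D(U)={3,4,5,6,7,8}: no change
So after constraint 2: D(U)={3,4,5,6,7,8}, size = 6

Answer: 6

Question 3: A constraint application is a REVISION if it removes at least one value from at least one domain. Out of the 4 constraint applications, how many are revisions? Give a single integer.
Constraint 1 (X != Y) on D(X)={3,4,6,7} D(Y)={3,5,6,7,8}: no change => not a revision
Constraint 2 (Y != U) on D(Y)={3,5,6,7,8} D(U)={3,4,5,6,7,8}: no change => not a revision
Constraint 3 (U != Y) on D(U)={3,4,5,6,7,8} D(Y)={3,5,6,7,8}: no change => not a revision
Constraint 4 (Y != X) on D(Y)={3,5,6,7,8} D(X)={3,4,6,7}: no change => not a revision
Total revisions = 0

Answer: 0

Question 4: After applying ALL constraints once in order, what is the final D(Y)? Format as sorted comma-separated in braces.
Answer: {3,5,6,7,8}

Derivation:
Constraint 1 (X != Y) on D(X)={3,4,6,7} D(Y)={3,5,6,7,8}: no change
Constraint 2 (Y != U) on D(Y)={3,5,6,7,8} D(U)={3,4,5,6,7,8}: no change
Constraint 3 (U != Y) on D(U)={3,4,5,6,7,8} D(Y)={3,5,6,7,8}: no change
Constraint 4 (Y != X) on D(Y)={3,5,6,7,8} D(X)={3,4,6,7}: no change
So after all 4 constraints: D(Y) = {3,5,6,7,8}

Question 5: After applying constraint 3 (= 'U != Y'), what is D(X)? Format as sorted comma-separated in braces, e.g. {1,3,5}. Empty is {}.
Constraint 1 (X != Y) on D(X)={3,4,6,7} D(Y)={3,5,6,7,8}: no change
Constraint 2 (Y != U) on D(Y)={3,5,6,7,8} D(U)={3,4,5,6,7,8}: no change
Constraint 3 (U != Y) on D(U)={3,4,5,6,7,8} D(Y)={3,5,6,7,8}: no change
So after constraint 3: D(X) = {3,4,6,7}

Answer: {3,4,6,7}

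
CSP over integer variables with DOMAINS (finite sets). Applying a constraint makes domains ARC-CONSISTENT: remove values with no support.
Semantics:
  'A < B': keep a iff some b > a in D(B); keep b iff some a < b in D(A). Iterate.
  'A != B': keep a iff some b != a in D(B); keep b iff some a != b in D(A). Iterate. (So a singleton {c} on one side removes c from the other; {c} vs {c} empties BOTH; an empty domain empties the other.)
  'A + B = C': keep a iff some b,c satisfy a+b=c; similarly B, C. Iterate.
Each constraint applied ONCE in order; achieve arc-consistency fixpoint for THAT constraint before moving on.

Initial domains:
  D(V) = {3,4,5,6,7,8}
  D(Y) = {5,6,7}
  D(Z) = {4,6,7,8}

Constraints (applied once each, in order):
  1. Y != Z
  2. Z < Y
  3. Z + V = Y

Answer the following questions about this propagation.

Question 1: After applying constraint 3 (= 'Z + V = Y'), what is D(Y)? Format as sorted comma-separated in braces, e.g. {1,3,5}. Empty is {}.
Constraint 1 (Y != Z) on D(Y)={5,6,7} D(Z)={4,6,7,8}: no change
Constraint 2 (Z < Y) on D(Z)={4,6,7,8} D(Y)={5,6,7}: Z {4,6,7,8}->{4,6}
Constraint 3 (Z + V = Y) on D(Z)={4,6} D(V)={3,4,5,6,7,8} D(Y)={5,6,7}: Z {4,6}->{4}; V {3,4,5,6,7,8}->{3}; Y {5,6,7}->{7}
So after constraint 3: D(Y) = {7}

Answer: {7}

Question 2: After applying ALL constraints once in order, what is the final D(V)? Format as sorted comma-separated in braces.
Answer: {3}

Derivation:
Constraint 1 (Y != Z) on D(Y)={5,6,7} D(Z)={4,6,7,8}: no change
Constraint 2 (Z < Y) on D(Z)={4,6,7,8} D(Y)={5,6,7}: Z {4,6,7,8}->{4,6}
Constraint 3 (Z + V = Y) on D(Z)={4,6} D(V)={3,4,5,6,7,8} D(Y)={5,6,7}: Z {4,6}->{4}; V {3,4,5,6,7,8}->{3}; Y {5,6,7}->{7}
So after all 3 constraints: D(V) = {3}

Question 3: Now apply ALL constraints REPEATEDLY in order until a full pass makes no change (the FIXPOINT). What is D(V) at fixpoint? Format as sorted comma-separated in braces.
Answer: {3}

Derivation:
pass 0 (initial): D(V)={3,4,5,6,7,8}
pass 1: V {3,4,5,6,7,8}->{3}; Y {5,6,7}->{7}; Z {4,6,7,8}->{4}
pass 2: no change
Fixpoint after 2 passes: D(V) = {3}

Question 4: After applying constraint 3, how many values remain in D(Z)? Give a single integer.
Answer: 1

Derivation:
Constraint 1 (Y != Z) on D(Y)={5,6,7} D(Z)={4,6,7,8}: no change
Constraint 2 (Z < Y) on D(Z)={4,6,7,8} D(Y)={5,6,7}: Z {4,6,7,8}->{4,6}
Constraint 3 (Z + V = Y) on D(Z)={4,6} D(V)={3,4,5,6,7,8} D(Y)={5,6,7}: Z {4,6}->{4}; V {3,4,5,6,7,8}->{3}; Y {5,6,7}->{7}
So after constraint 3: D(Z)={4}, size = 1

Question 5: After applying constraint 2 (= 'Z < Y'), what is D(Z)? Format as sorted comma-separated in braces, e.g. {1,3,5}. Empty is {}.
Constraint 1 (Y != Z) on D(Y)={5,6,7} D(Z)={4,6,7,8}: no change
Constraint 2 (Z < Y) on D(Z)={4,6,7,8} D(Y)={5,6,7}: Z {4,6,7,8}->{4,6}
So after constraint 2: D(Z) = {4,6}

Answer: {4,6}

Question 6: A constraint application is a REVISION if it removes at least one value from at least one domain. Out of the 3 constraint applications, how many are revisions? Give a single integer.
Answer: 2

Derivation:
Constraint 1 (Y != Z) on D(Y)={5,6,7} D(Z)={4,6,7,8}: no change => not a revision
Constraint 2 (Z < Y) on D(Z)={4,6,7,8} D(Y)={5,6,7}: Z {4,6,7,8}->{4,6} => REVISION
Constraint 3 (Z + V = Y) on D(Z)={4,6} D(V)={3,4,5,6,7,8} D(Y)={5,6,7}: Z {4,6}->{4}; V {3,4,5,6,7,8}->{3}; Y {5,6,7}->{7} => REVISION
Total revisions = 2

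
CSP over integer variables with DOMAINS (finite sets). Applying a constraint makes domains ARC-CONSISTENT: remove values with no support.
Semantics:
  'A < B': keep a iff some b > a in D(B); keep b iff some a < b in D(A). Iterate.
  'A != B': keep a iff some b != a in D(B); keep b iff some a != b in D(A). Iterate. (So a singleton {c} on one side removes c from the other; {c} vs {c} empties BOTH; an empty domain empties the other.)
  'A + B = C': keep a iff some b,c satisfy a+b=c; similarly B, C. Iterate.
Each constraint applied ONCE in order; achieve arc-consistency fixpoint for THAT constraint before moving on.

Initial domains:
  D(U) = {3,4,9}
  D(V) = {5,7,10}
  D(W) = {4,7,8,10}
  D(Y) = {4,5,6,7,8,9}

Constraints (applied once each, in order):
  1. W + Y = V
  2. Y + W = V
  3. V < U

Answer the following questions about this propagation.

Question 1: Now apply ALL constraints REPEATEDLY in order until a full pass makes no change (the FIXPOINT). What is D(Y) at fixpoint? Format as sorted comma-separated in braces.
pass 0 (initial): D(Y)={4,5,6,7,8,9}
pass 1: U {3,4,9}->{}; V {5,7,10}->{}; W {4,7,8,10}->{4}; Y {4,5,6,7,8,9}->{6}
pass 2: W {4}->{}; Y {6}->{}
pass 3: no change
Fixpoint after 3 passes: D(Y) = {}

Answer: {}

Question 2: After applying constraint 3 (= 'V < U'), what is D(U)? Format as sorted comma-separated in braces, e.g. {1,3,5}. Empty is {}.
Constraint 1 (W + Y = V) on D(W)={4,7,8,10} D(Y)={4,5,6,7,8,9} D(V)={5,7,10}: W {4,7,8,10}->{4}; Y {4,5,6,7,8,9}->{6}; V {5,7,10}->{10}
Constraint 2 (Y + W = V) on D(Y)={6} D(W)={4} D(V)={10}: no change
Constraint 3 (V < U) on D(V)={10} D(U)={3,4,9}: V {10}->{}; U {3,4,9}->{}
So after constraint 3: D(U) = {}

Answer: {}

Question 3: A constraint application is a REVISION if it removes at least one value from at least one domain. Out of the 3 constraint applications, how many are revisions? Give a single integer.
Constraint 1 (W + Y = V) on D(W)={4,7,8,10} D(Y)={4,5,6,7,8,9} D(V)={5,7,10}: W {4,7,8,10}->{4}; Y {4,5,6,7,8,9}->{6}; V {5,7,10}->{10} => REVISION
Constraint 2 (Y + W = V) on D(Y)={6} D(W)={4} D(V)={10}: no change => not a revision
Constraint 3 (V < U) on D(V)={10} D(U)={3,4,9}: V {10}->{}; U {3,4,9}->{} => REVISION
Total revisions = 2

Answer: 2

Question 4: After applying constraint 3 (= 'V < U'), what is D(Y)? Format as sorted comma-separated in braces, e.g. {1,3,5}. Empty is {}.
Answer: {6}

Derivation:
Constraint 1 (W + Y = V) on D(W)={4,7,8,10} D(Y)={4,5,6,7,8,9} D(V)={5,7,10}: W {4,7,8,10}->{4}; Y {4,5,6,7,8,9}->{6}; V {5,7,10}->{10}
Constraint 2 (Y + W = V) on D(Y)={6} D(W)={4} D(V)={10}: no change
Constraint 3 (V < U) on D(V)={10} D(U)={3,4,9}: V {10}->{}; U {3,4,9}->{}
So after constraint 3: D(Y) = {6}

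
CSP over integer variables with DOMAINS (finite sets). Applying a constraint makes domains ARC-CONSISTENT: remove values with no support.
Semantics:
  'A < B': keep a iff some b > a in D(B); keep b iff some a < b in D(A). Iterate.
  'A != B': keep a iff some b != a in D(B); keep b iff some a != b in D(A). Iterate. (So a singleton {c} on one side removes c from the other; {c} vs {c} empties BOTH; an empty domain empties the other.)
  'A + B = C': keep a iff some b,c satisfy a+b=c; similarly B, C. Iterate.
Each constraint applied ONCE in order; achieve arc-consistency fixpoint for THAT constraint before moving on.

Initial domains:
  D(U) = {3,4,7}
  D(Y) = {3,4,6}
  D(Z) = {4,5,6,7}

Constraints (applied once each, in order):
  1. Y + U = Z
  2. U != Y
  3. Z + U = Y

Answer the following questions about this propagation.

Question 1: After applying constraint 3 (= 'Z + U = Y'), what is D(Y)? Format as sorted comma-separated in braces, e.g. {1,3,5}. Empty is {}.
Constraint 1 (Y + U = Z) on D(Y)={3,4,6} D(U)={3,4,7} D(Z)={4,5,6,7}: Y {3,4,6}->{3,4}; U {3,4,7}->{3,4}; Z {4,5,6,7}->{6,7}
Constraint 2 (U != Y) on D(U)={3,4} D(Y)={3,4}: no change
Constraint 3 (Z + U = Y) on D(Z)={6,7} D(U)={3,4} D(Y)={3,4}: Z {6,7}->{}; U {3,4}->{}; Y {3,4}->{}
So after constraint 3: D(Y) = {}

Answer: {}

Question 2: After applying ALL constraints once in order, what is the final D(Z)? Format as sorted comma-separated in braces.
Answer: {}

Derivation:
Constraint 1 (Y + U = Z) on D(Y)={3,4,6} D(U)={3,4,7} D(Z)={4,5,6,7}: Y {3,4,6}->{3,4}; U {3,4,7}->{3,4}; Z {4,5,6,7}->{6,7}
Constraint 2 (U != Y) on D(U)={3,4} D(Y)={3,4}: no change
Constraint 3 (Z + U = Y) on D(Z)={6,7} D(U)={3,4} D(Y)={3,4}: Z {6,7}->{}; U {3,4}->{}; Y {3,4}->{}
So after all 3 constraints: D(Z) = {}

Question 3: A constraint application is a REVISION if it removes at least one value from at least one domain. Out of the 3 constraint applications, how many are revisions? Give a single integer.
Answer: 2

Derivation:
Constraint 1 (Y + U = Z) on D(Y)={3,4,6} D(U)={3,4,7} D(Z)={4,5,6,7}: Y {3,4,6}->{3,4}; U {3,4,7}->{3,4}; Z {4,5,6,7}->{6,7} => REVISION
Constraint 2 (U != Y) on D(U)={3,4} D(Y)={3,4}: no change => not a revision
Constraint 3 (Z + U = Y) on D(Z)={6,7} D(U)={3,4} D(Y)={3,4}: Z {6,7}->{}; U {3,4}->{}; Y {3,4}->{} => REVISION
Total revisions = 2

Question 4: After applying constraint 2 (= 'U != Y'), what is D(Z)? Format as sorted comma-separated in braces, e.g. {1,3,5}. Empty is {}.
Constraint 1 (Y + U = Z) on D(Y)={3,4,6} D(U)={3,4,7} D(Z)={4,5,6,7}: Y {3,4,6}->{3,4}; U {3,4,7}->{3,4}; Z {4,5,6,7}->{6,7}
Constraint 2 (U != Y) on D(U)={3,4} D(Y)={3,4}: no change
So after constraint 2: D(Z) = {6,7}

Answer: {6,7}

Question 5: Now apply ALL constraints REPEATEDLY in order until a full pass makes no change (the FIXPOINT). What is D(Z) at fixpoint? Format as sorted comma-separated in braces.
pass 0 (initial): D(Z)={4,5,6,7}
pass 1: U {3,4,7}->{}; Y {3,4,6}->{}; Z {4,5,6,7}->{}
pass 2: no change
Fixpoint after 2 passes: D(Z) = {}

Answer: {}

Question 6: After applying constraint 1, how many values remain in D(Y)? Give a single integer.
Constraint 1 (Y + U = Z) on D(Y)={3,4,6} D(U)={3,4,7} D(Z)={4,5,6,7}: Y {3,4,6}->{3,4}; U {3,4,7}->{3,4}; Z {4,5,6,7}->{6,7}
So after constraint 1: D(Y)={3,4}, size = 2

Answer: 2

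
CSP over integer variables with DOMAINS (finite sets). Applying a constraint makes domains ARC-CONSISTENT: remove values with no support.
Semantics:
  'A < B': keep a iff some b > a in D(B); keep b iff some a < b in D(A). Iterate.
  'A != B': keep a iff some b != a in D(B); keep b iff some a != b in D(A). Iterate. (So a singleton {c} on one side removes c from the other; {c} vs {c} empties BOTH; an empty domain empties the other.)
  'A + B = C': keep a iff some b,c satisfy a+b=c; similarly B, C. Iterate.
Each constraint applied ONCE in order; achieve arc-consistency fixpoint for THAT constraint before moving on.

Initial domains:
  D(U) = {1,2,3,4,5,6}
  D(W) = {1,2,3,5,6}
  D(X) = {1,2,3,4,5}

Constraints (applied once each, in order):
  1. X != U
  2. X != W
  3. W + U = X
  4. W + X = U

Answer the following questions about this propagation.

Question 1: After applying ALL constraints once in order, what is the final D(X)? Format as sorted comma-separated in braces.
Answer: {2,3}

Derivation:
Constraint 1 (X != U) on D(X)={1,2,3,4,5} D(U)={1,2,3,4,5,6}: no change
Constraint 2 (X != W) on D(X)={1,2,3,4,5} D(W)={1,2,3,5,6}: no change
Constraint 3 (W + U = X) on D(W)={1,2,3,5,6} D(U)={1,2,3,4,5,6} D(X)={1,2,3,4,5}: W {1,2,3,5,6}->{1,2,3}; U {1,2,3,4,5,6}->{1,2,3,4}; X {1,2,3,4,5}->{2,3,4,5}
Constraint 4 (W + X = U) on D(W)={1,2,3} D(X)={2,3,4,5} D(U)={1,2,3,4}: W {1,2,3}->{1,2}; X {2,3,4,5}->{2,3}; U {1,2,3,4}->{3,4}
So after all 4 constraints: D(X) = {2,3}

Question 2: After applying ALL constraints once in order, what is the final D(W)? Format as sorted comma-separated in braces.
Answer: {1,2}

Derivation:
Constraint 1 (X != U) on D(X)={1,2,3,4,5} D(U)={1,2,3,4,5,6}: no change
Constraint 2 (X != W) on D(X)={1,2,3,4,5} D(W)={1,2,3,5,6}: no change
Constraint 3 (W + U = X) on D(W)={1,2,3,5,6} D(U)={1,2,3,4,5,6} D(X)={1,2,3,4,5}: W {1,2,3,5,6}->{1,2,3}; U {1,2,3,4,5,6}->{1,2,3,4}; X {1,2,3,4,5}->{2,3,4,5}
Constraint 4 (W + X = U) on D(W)={1,2,3} D(X)={2,3,4,5} D(U)={1,2,3,4}: W {1,2,3}->{1,2}; X {2,3,4,5}->{2,3}; U {1,2,3,4}->{3,4}
So after all 4 constraints: D(W) = {1,2}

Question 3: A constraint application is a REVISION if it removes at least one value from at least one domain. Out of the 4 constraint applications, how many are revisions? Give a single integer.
Answer: 2

Derivation:
Constraint 1 (X != U) on D(X)={1,2,3,4,5} D(U)={1,2,3,4,5,6}: no change => not a revision
Constraint 2 (X != W) on D(X)={1,2,3,4,5} D(W)={1,2,3,5,6}: no change => not a revision
Constraint 3 (W + U = X) on D(W)={1,2,3,5,6} D(U)={1,2,3,4,5,6} D(X)={1,2,3,4,5}: W {1,2,3,5,6}->{1,2,3}; U {1,2,3,4,5,6}->{1,2,3,4}; X {1,2,3,4,5}->{2,3,4,5} => REVISION
Constraint 4 (W + X = U) on D(W)={1,2,3} D(X)={2,3,4,5} D(U)={1,2,3,4}: W {1,2,3}->{1,2}; X {2,3,4,5}->{2,3}; U {1,2,3,4}->{3,4} => REVISION
Total revisions = 2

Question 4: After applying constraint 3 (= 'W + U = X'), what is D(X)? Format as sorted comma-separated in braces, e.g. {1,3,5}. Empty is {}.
Constraint 1 (X != U) on D(X)={1,2,3,4,5} D(U)={1,2,3,4,5,6}: no change
Constraint 2 (X != W) on D(X)={1,2,3,4,5} D(W)={1,2,3,5,6}: no change
Constraint 3 (W + U = X) on D(W)={1,2,3,5,6} D(U)={1,2,3,4,5,6} D(X)={1,2,3,4,5}: W {1,2,3,5,6}->{1,2,3}; U {1,2,3,4,5,6}->{1,2,3,4}; X {1,2,3,4,5}->{2,3,4,5}
So after constraint 3: D(X) = {2,3,4,5}

Answer: {2,3,4,5}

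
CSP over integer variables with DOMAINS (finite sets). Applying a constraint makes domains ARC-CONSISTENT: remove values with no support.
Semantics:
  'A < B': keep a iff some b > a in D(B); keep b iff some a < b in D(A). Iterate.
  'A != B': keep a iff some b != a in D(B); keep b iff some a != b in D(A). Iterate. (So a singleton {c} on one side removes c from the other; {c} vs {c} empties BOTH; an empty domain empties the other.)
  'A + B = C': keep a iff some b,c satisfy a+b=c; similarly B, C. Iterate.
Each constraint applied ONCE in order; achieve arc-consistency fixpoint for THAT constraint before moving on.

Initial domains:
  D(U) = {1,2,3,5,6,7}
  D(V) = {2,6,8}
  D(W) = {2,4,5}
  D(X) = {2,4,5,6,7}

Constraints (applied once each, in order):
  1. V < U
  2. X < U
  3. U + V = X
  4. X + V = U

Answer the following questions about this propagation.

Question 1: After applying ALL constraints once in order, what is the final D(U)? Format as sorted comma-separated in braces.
Answer: {}

Derivation:
Constraint 1 (V < U) on D(V)={2,6,8} D(U)={1,2,3,5,6,7}: V {2,6,8}->{2,6}; U {1,2,3,5,6,7}->{3,5,6,7}
Constraint 2 (X < U) on D(X)={2,4,5,6,7} D(U)={3,5,6,7}: X {2,4,5,6,7}->{2,4,5,6}
Constraint 3 (U + V = X) on D(U)={3,5,6,7} D(V)={2,6} D(X)={2,4,5,6}: U {3,5,6,7}->{3}; V {2,6}->{2}; X {2,4,5,6}->{5}
Constraint 4 (X + V = U) on D(X)={5} D(V)={2} D(U)={3}: X {5}->{}; V {2}->{}; U {3}->{}
So after all 4 constraints: D(U) = {}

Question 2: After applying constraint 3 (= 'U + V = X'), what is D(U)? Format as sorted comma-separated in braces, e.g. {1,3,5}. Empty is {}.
Constraint 1 (V < U) on D(V)={2,6,8} D(U)={1,2,3,5,6,7}: V {2,6,8}->{2,6}; U {1,2,3,5,6,7}->{3,5,6,7}
Constraint 2 (X < U) on D(X)={2,4,5,6,7} D(U)={3,5,6,7}: X {2,4,5,6,7}->{2,4,5,6}
Constraint 3 (U + V = X) on D(U)={3,5,6,7} D(V)={2,6} D(X)={2,4,5,6}: U {3,5,6,7}->{3}; V {2,6}->{2}; X {2,4,5,6}->{5}
So after constraint 3: D(U) = {3}

Answer: {3}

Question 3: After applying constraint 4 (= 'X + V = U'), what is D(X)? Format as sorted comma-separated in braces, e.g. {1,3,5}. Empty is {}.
Answer: {}

Derivation:
Constraint 1 (V < U) on D(V)={2,6,8} D(U)={1,2,3,5,6,7}: V {2,6,8}->{2,6}; U {1,2,3,5,6,7}->{3,5,6,7}
Constraint 2 (X < U) on D(X)={2,4,5,6,7} D(U)={3,5,6,7}: X {2,4,5,6,7}->{2,4,5,6}
Constraint 3 (U + V = X) on D(U)={3,5,6,7} D(V)={2,6} D(X)={2,4,5,6}: U {3,5,6,7}->{3}; V {2,6}->{2}; X {2,4,5,6}->{5}
Constraint 4 (X + V = U) on D(X)={5} D(V)={2} D(U)={3}: X {5}->{}; V {2}->{}; U {3}->{}
So after constraint 4: D(X) = {}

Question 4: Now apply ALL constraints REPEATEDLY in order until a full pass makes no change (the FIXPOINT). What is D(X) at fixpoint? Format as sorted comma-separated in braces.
pass 0 (initial): D(X)={2,4,5,6,7}
pass 1: U {1,2,3,5,6,7}->{}; V {2,6,8}->{}; X {2,4,5,6,7}->{}
pass 2: no change
Fixpoint after 2 passes: D(X) = {}

Answer: {}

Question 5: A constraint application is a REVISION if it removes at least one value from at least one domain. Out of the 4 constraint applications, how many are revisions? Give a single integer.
Constraint 1 (V < U) on D(V)={2,6,8} D(U)={1,2,3,5,6,7}: V {2,6,8}->{2,6}; U {1,2,3,5,6,7}->{3,5,6,7} => REVISION
Constraint 2 (X < U) on D(X)={2,4,5,6,7} D(U)={3,5,6,7}: X {2,4,5,6,7}->{2,4,5,6} => REVISION
Constraint 3 (U + V = X) on D(U)={3,5,6,7} D(V)={2,6} D(X)={2,4,5,6}: U {3,5,6,7}->{3}; V {2,6}->{2}; X {2,4,5,6}->{5} => REVISION
Constraint 4 (X + V = U) on D(X)={5} D(V)={2} D(U)={3}: X {5}->{}; V {2}->{}; U {3}->{} => REVISION
Total revisions = 4

Answer: 4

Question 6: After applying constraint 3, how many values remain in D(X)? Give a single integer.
Constraint 1 (V < U) on D(V)={2,6,8} D(U)={1,2,3,5,6,7}: V {2,6,8}->{2,6}; U {1,2,3,5,6,7}->{3,5,6,7}
Constraint 2 (X < U) on D(X)={2,4,5,6,7} D(U)={3,5,6,7}: X {2,4,5,6,7}->{2,4,5,6}
Constraint 3 (U + V = X) on D(U)={3,5,6,7} D(V)={2,6} D(X)={2,4,5,6}: U {3,5,6,7}->{3}; V {2,6}->{2}; X {2,4,5,6}->{5}
So after constraint 3: D(X)={5}, size = 1

Answer: 1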